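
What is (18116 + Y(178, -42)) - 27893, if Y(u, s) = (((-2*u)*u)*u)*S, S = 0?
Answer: -9777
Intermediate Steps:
Y(u, s) = 0 (Y(u, s) = (((-2*u)*u)*u)*0 = ((-2*u**2)*u)*0 = -2*u**3*0 = 0)
(18116 + Y(178, -42)) - 27893 = (18116 + 0) - 27893 = 18116 - 27893 = -9777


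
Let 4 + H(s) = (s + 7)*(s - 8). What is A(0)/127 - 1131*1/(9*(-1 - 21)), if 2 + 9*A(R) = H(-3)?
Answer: 142537/25146 ≈ 5.6684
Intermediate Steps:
H(s) = -4 + (-8 + s)*(7 + s) (H(s) = -4 + (s + 7)*(s - 8) = -4 + (7 + s)*(-8 + s) = -4 + (-8 + s)*(7 + s))
A(R) = -50/9 (A(R) = -2/9 + (-60 + (-3)² - 1*(-3))/9 = -2/9 + (-60 + 9 + 3)/9 = -2/9 + (⅑)*(-48) = -2/9 - 16/3 = -50/9)
A(0)/127 - 1131*1/(9*(-1 - 21)) = -50/9/127 - 1131*1/(9*(-1 - 21)) = -50/9*1/127 - 1131/((-22*9)) = -50/1143 - 1131/(-198) = -50/1143 - 1131*(-1/198) = -50/1143 + 377/66 = 142537/25146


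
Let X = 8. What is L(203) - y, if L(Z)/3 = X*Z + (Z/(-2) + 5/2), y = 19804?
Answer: -15229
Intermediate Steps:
L(Z) = 15/2 + 45*Z/2 (L(Z) = 3*(8*Z + (Z/(-2) + 5/2)) = 3*(8*Z + (Z*(-½) + 5*(½))) = 3*(8*Z + (-Z/2 + 5/2)) = 3*(8*Z + (5/2 - Z/2)) = 3*(5/2 + 15*Z/2) = 15/2 + 45*Z/2)
L(203) - y = (15/2 + (45/2)*203) - 1*19804 = (15/2 + 9135/2) - 19804 = 4575 - 19804 = -15229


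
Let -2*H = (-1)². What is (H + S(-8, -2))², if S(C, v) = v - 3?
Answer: 121/4 ≈ 30.250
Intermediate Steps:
S(C, v) = -3 + v
H = -½ (H = -½*(-1)² = -½*1 = -½ ≈ -0.50000)
(H + S(-8, -2))² = (-½ + (-3 - 2))² = (-½ - 5)² = (-11/2)² = 121/4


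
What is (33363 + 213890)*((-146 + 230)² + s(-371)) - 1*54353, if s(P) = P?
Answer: 1652831952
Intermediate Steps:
(33363 + 213890)*((-146 + 230)² + s(-371)) - 1*54353 = (33363 + 213890)*((-146 + 230)² - 371) - 1*54353 = 247253*(84² - 371) - 54353 = 247253*(7056 - 371) - 54353 = 247253*6685 - 54353 = 1652886305 - 54353 = 1652831952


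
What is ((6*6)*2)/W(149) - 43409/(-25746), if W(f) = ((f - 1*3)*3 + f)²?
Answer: 14959249433/8871273474 ≈ 1.6863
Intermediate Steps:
W(f) = (-9 + 4*f)² (W(f) = ((f - 3)*3 + f)² = ((-3 + f)*3 + f)² = ((-9 + 3*f) + f)² = (-9 + 4*f)²)
((6*6)*2)/W(149) - 43409/(-25746) = ((6*6)*2)/((-9 + 4*149)²) - 43409/(-25746) = (36*2)/((-9 + 596)²) - 43409*(-1/25746) = 72/(587²) + 43409/25746 = 72/344569 + 43409/25746 = 14959249433/8871273474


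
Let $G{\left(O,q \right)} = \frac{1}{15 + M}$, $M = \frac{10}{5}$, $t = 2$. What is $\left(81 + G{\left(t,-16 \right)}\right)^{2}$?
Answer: $\frac{1898884}{289} \approx 6570.5$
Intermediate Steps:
$M = 2$ ($M = 10 \cdot \frac{1}{5} = 2$)
$G{\left(O,q \right)} = \frac{1}{17}$ ($G{\left(O,q \right)} = \frac{1}{15 + 2} = \frac{1}{17}$)
$\left(81 + G{\left(t,-16 \right)}\right)^{2} = \left(81 + \frac{1}{17}\right)^{2} = \left(\frac{1378}{17}\right)^{2} = \frac{1898884}{289}$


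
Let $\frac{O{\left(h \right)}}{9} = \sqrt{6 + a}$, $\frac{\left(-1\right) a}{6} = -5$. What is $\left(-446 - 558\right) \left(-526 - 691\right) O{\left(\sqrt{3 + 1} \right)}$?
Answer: $65980872$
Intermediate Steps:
$a = 30$ ($a = \left(-6\right) \left(-5\right) = 30$)
$O{\left(h \right)} = 54$ ($O{\left(h \right)} = 9 \sqrt{6 + 30} = 9 \sqrt{36} = 9 \cdot 6 = 54$)
$\left(-446 - 558\right) \left(-526 - 691\right) O{\left(\sqrt{3 + 1} \right)} = \left(-446 - 558\right) \left(-526 - 691\right) 54 = \left(-1004\right) \left(-1217\right) 54 = 1221868 \cdot 54 = 65980872$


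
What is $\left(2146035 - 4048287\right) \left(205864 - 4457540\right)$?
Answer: $8087759174352$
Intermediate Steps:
$\left(2146035 - 4048287\right) \left(205864 - 4457540\right) = \left(-1902252\right) \left(-4251676\right) = 8087759174352$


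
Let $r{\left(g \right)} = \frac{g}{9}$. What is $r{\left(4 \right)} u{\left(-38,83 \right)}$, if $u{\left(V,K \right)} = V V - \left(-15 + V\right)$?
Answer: $\frac{1996}{3} \approx 665.33$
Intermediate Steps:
$r{\left(g \right)} = \frac{g}{9}$ ($r{\left(g \right)} = g \frac{1}{9} = \frac{g}{9}$)
$u{\left(V,K \right)} = 15 + V^{2} - V$ ($u{\left(V,K \right)} = V^{2} - \left(-15 + V\right) = 15 + V^{2} - V$)
$r{\left(4 \right)} u{\left(-38,83 \right)} = \frac{1}{9} \cdot 4 \left(15 + \left(-38\right)^{2} - -38\right) = \frac{4 \left(15 + 1444 + 38\right)}{9} = \frac{4}{9} \cdot 1497 = \frac{1996}{3}$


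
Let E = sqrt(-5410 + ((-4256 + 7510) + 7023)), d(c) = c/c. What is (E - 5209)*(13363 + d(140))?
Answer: -69613076 + 13364*sqrt(4867) ≈ -6.8681e+7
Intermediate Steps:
d(c) = 1
E = sqrt(4867) (E = sqrt(-5410 + (3254 + 7023)) = sqrt(-5410 + 10277) = sqrt(4867) ≈ 69.764)
(E - 5209)*(13363 + d(140)) = (sqrt(4867) - 5209)*(13363 + 1) = (-5209 + sqrt(4867))*13364 = -69613076 + 13364*sqrt(4867)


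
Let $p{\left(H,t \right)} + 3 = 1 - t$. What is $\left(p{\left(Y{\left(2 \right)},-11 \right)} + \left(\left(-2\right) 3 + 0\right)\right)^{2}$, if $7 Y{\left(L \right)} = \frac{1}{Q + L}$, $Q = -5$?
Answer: $9$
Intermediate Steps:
$Y{\left(L \right)} = \frac{1}{7 \left(-5 + L\right)}$
$p{\left(H,t \right)} = -2 - t$ ($p{\left(H,t \right)} = -3 - \left(-1 + t\right) = -2 - t$)
$\left(p{\left(Y{\left(2 \right)},-11 \right)} + \left(\left(-2\right) 3 + 0\right)\right)^{2} = \left(\left(-2 - -11\right) + \left(\left(-2\right) 3 + 0\right)\right)^{2} = \left(\left(-2 + 11\right) + \left(-6 + 0\right)\right)^{2} = \left(9 - 6\right)^{2} = 3^{2} = 9$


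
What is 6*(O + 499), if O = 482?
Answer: 5886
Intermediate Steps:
6*(O + 499) = 6*(482 + 499) = 6*981 = 5886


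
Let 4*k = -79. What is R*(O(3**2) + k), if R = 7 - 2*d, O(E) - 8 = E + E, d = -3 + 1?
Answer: 275/4 ≈ 68.750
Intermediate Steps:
d = -2
k = -79/4 (k = (1/4)*(-79) = -79/4 ≈ -19.750)
O(E) = 8 + 2*E (O(E) = 8 + (E + E) = 8 + 2*E)
R = 11 (R = 7 - 2*(-2) = 7 + 4 = 11)
R*(O(3**2) + k) = 11*((8 + 2*3**2) - 79/4) = 11*((8 + 2*9) - 79/4) = 11*((8 + 18) - 79/4) = 11*(26 - 79/4) = 11*(25/4) = 275/4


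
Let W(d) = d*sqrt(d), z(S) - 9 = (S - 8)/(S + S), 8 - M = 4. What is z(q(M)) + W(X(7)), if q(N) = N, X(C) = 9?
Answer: 71/2 ≈ 35.500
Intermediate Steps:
M = 4 (M = 8 - 1*4 = 8 - 4 = 4)
z(S) = 9 + (-8 + S)/(2*S) (z(S) = 9 + (S - 8)/(S + S) = 9 + (-8 + S)/((2*S)) = 9 + (-8 + S)*(1/(2*S)) = 9 + (-8 + S)/(2*S))
W(d) = d**(3/2)
z(q(M)) + W(X(7)) = (19/2 - 4/4) + 9**(3/2) = (19/2 - 4*1/4) + 27 = (19/2 - 1) + 27 = 17/2 + 27 = 71/2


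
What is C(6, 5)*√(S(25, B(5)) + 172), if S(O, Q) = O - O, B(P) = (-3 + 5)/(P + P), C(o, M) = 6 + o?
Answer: 24*√43 ≈ 157.38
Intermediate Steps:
B(P) = 1/P (B(P) = 2/((2*P)) = 2*(1/(2*P)) = 1/P)
S(O, Q) = 0
C(6, 5)*√(S(25, B(5)) + 172) = (6 + 6)*√(0 + 172) = 12*√172 = 12*(2*√43) = 24*√43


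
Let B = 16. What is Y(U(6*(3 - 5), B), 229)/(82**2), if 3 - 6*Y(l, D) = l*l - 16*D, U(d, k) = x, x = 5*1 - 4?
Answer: 611/6724 ≈ 0.090868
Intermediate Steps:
x = 1 (x = 5 - 4 = 1)
U(d, k) = 1
Y(l, D) = 1/2 - l**2/6 + 8*D/3 (Y(l, D) = 1/2 - (l*l - 16*D)/6 = 1/2 - (l**2 - 16*D)/6 = 1/2 + (-l**2/6 + 8*D/3) = 1/2 - l**2/6 + 8*D/3)
Y(U(6*(3 - 5), B), 229)/(82**2) = (1/2 - 1/6*1**2 + (8/3)*229)/(82**2) = (1/2 - 1/6*1 + 1832/3)/6724 = (1/2 - 1/6 + 1832/3)*(1/6724) = 611*(1/6724) = 611/6724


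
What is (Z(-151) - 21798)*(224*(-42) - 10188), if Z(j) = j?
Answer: 430112604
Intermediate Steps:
(Z(-151) - 21798)*(224*(-42) - 10188) = (-151 - 21798)*(224*(-42) - 10188) = -21949*(-9408 - 10188) = -21949*(-19596) = 430112604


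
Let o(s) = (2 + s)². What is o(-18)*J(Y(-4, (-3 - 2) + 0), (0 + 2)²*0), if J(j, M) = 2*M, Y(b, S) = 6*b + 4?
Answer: 0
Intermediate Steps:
Y(b, S) = 4 + 6*b
o(-18)*J(Y(-4, (-3 - 2) + 0), (0 + 2)²*0) = (2 - 18)²*(2*((0 + 2)²*0)) = (-16)²*(2*(2²*0)) = 256*(2*(4*0)) = 256*(2*0) = 256*0 = 0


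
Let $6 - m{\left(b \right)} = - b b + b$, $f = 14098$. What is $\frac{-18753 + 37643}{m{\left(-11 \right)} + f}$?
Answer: $\frac{9445}{7118} \approx 1.3269$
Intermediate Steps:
$m{\left(b \right)} = 6 + b^{2} - b$ ($m{\left(b \right)} = 6 - \left(- b b + b\right) = 6 - \left(- b^{2} + b\right) = 6 - \left(b - b^{2}\right) = 6 + \left(b^{2} - b\right) = 6 + b^{2} - b$)
$\frac{-18753 + 37643}{m{\left(-11 \right)} + f} = \frac{-18753 + 37643}{\left(6 + \left(-11\right)^{2} - -11\right) + 14098} = \frac{18890}{\left(6 + 121 + 11\right) + 14098} = \frac{18890}{138 + 14098} = \frac{18890}{14236} = 18890 \cdot \frac{1}{14236} = \frac{9445}{7118}$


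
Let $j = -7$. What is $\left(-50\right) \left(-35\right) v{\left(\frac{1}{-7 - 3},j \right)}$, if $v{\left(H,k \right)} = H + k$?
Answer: $-12425$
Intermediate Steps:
$\left(-50\right) \left(-35\right) v{\left(\frac{1}{-7 - 3},j \right)} = \left(-50\right) \left(-35\right) \left(\frac{1}{-7 - 3} - 7\right) = 1750 \left(\frac{1}{-10} - 7\right) = 1750 \left(- \frac{1}{10} - 7\right) = 1750 \left(- \frac{71}{10}\right) = -12425$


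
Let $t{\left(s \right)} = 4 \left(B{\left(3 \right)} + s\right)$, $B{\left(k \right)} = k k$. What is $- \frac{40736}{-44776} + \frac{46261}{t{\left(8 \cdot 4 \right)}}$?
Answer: $\frac{259757905}{917908} \approx 282.99$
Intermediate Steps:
$B{\left(k \right)} = k^{2}$
$t{\left(s \right)} = 36 + 4 s$ ($t{\left(s \right)} = 4 \left(3^{2} + s\right) = 4 \left(9 + s\right) = 36 + 4 s$)
$- \frac{40736}{-44776} + \frac{46261}{t{\left(8 \cdot 4 \right)}} = - \frac{40736}{-44776} + \frac{46261}{36 + 4 \cdot 8 \cdot 4} = \left(-40736\right) \left(- \frac{1}{44776}\right) + \frac{46261}{36 + 4 \cdot 32} = \frac{5092}{5597} + \frac{46261}{36 + 128} = \frac{5092}{5597} + \frac{46261}{164} = \frac{259757905}{917908}$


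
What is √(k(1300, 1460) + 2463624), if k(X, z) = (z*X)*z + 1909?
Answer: √2773545533 ≈ 52664.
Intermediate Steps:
k(X, z) = 1909 + X*z² (k(X, z) = (X*z)*z + 1909 = X*z² + 1909 = 1909 + X*z²)
√(k(1300, 1460) + 2463624) = √((1909 + 1300*1460²) + 2463624) = √((1909 + 1300*2131600) + 2463624) = √((1909 + 2771080000) + 2463624) = √(2771081909 + 2463624) = √2773545533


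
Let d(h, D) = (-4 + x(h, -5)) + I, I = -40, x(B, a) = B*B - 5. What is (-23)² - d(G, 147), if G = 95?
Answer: -8447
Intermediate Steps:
x(B, a) = -5 + B² (x(B, a) = B² - 5 = -5 + B²)
d(h, D) = -49 + h² (d(h, D) = (-4 + (-5 + h²)) - 40 = (-9 + h²) - 40 = -49 + h²)
(-23)² - d(G, 147) = (-23)² - (-49 + 95²) = 529 - (-49 + 9025) = 529 - 1*8976 = 529 - 8976 = -8447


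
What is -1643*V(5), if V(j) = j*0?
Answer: 0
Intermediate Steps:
V(j) = 0
-1643*V(5) = -1643*0 = 0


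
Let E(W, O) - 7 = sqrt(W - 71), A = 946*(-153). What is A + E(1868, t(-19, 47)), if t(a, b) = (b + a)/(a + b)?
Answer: -144731 + sqrt(1797) ≈ -1.4469e+5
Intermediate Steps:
A = -144738
t(a, b) = 1 (t(a, b) = (a + b)/(a + b) = 1)
E(W, O) = 7 + sqrt(-71 + W) (E(W, O) = 7 + sqrt(W - 71) = 7 + sqrt(-71 + W))
A + E(1868, t(-19, 47)) = -144738 + (7 + sqrt(-71 + 1868)) = -144738 + (7 + sqrt(1797)) = -144731 + sqrt(1797)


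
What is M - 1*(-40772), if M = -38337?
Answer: 2435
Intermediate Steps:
M - 1*(-40772) = -38337 - 1*(-40772) = -38337 + 40772 = 2435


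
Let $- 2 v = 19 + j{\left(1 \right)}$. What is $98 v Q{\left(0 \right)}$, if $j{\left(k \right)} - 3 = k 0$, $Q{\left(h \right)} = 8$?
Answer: $-8624$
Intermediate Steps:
$j{\left(k \right)} = 3$ ($j{\left(k \right)} = 3 + k 0 = 3 + 0 = 3$)
$v = -11$ ($v = - \frac{19 + 3}{2} = \left(- \frac{1}{2}\right) 22 = -11$)
$98 v Q{\left(0 \right)} = 98 \left(-11\right) 8 = \left(-1078\right) 8 = -8624$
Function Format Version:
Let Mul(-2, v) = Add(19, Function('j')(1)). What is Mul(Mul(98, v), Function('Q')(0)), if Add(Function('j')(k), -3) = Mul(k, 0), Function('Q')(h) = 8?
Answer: -8624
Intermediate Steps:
Function('j')(k) = 3 (Function('j')(k) = Add(3, Mul(k, 0)) = Add(3, 0) = 3)
v = -11 (v = Mul(Rational(-1, 2), Add(19, 3)) = Mul(Rational(-1, 2), 22) = -11)
Mul(Mul(98, v), Function('Q')(0)) = Mul(Mul(98, -11), 8) = Mul(-1078, 8) = -8624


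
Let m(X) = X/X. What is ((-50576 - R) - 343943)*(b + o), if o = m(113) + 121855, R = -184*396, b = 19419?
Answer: -45441810125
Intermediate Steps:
R = -72864
m(X) = 1
o = 121856 (o = 1 + 121855 = 121856)
((-50576 - R) - 343943)*(b + o) = ((-50576 - 1*(-72864)) - 343943)*(19419 + 121856) = ((-50576 + 72864) - 343943)*141275 = (22288 - 343943)*141275 = -321655*141275 = -45441810125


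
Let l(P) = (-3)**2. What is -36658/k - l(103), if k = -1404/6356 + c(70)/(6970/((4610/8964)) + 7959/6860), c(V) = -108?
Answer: 118889878803819517/742290080769 ≈ 1.6017e+5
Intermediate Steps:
k = -742290080769/3243400060411 (k = -1404/6356 - 108/(6970/((4610/8964)) + 7959/6860) = -1404*1/6356 - 108/(6970/((4610*(1/8964))) + 7959*(1/6860)) = -351/1589 - 108/(6970/(2305/4482) + 1137/980) = -351/1589 - 108/(6970*(4482/2305) + 1137/980) = -351/1589 - 108/(6247908/461 + 1137/980) = -351/1589 - 108/6123473997/451780 = -351/1589 - 108*451780/6123473997 = -351/1589 - 16264080/2041157999 = -742290080769/3243400060411 ≈ -0.22886)
l(P) = 9
-36658/k - l(103) = -36658/(-742290080769/3243400060411) - 1*9 = -36658*(-3243400060411/742290080769) - 9 = 118896559414546438/742290080769 - 9 = 118889878803819517/742290080769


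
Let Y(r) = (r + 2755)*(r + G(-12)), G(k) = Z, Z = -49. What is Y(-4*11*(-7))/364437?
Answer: 264439/121479 ≈ 2.1768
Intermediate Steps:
G(k) = -49
Y(r) = (-49 + r)*(2755 + r) (Y(r) = (r + 2755)*(r - 49) = (2755 + r)*(-49 + r) = (-49 + r)*(2755 + r))
Y(-4*11*(-7))/364437 = (-134995 + (-4*11*(-7))² + 2706*(-4*11*(-7)))/364437 = (-134995 + (-44*(-7))² + 2706*(-44*(-7)))*(1/364437) = (-134995 + 308² + 2706*308)*(1/364437) = (-134995 + 94864 + 833448)*(1/364437) = 793317*(1/364437) = 264439/121479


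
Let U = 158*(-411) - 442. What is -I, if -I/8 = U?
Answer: -523040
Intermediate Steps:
U = -65380 (U = -64938 - 442 = -65380)
I = 523040 (I = -8*(-65380) = 523040)
-I = -1*523040 = -523040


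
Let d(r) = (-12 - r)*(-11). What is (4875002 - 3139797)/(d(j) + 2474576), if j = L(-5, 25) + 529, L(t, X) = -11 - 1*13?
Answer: 1735205/2480263 ≈ 0.69960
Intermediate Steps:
L(t, X) = -24 (L(t, X) = -11 - 13 = -24)
j = 505 (j = -24 + 529 = 505)
d(r) = 132 + 11*r
(4875002 - 3139797)/(d(j) + 2474576) = (4875002 - 3139797)/((132 + 11*505) + 2474576) = 1735205/((132 + 5555) + 2474576) = 1735205/(5687 + 2474576) = 1735205/2480263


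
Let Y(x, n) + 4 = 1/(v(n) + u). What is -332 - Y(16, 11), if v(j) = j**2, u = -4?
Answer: -38377/117 ≈ -328.01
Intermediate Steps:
Y(x, n) = -4 + 1/(-4 + n**2) (Y(x, n) = -4 + 1/(n**2 - 4) = -4 + 1/(-4 + n**2))
-332 - Y(16, 11) = -332 - (17 - 4*11**2)/(-4 + 11**2) = -332 - (17 - 4*121)/(-4 + 121) = -332 - (17 - 484)/117 = -332 - (-467)/117 = -332 - 1*(-467/117) = -332 + 467/117 = -38377/117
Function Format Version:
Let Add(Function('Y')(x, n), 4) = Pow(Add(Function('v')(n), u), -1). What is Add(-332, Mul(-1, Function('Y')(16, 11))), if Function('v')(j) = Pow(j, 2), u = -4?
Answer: Rational(-38377, 117) ≈ -328.01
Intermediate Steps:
Function('Y')(x, n) = Add(-4, Pow(Add(-4, Pow(n, 2)), -1)) (Function('Y')(x, n) = Add(-4, Pow(Add(Pow(n, 2), -4), -1)) = Add(-4, Pow(Add(-4, Pow(n, 2)), -1)))
Add(-332, Mul(-1, Function('Y')(16, 11))) = Add(-332, Mul(-1, Mul(Pow(Add(-4, Pow(11, 2)), -1), Add(17, Mul(-4, Pow(11, 2)))))) = Add(-332, Mul(-1, Mul(Pow(Add(-4, 121), -1), Add(17, Mul(-4, 121))))) = Add(-332, Mul(-1, Mul(Pow(117, -1), Add(17, -484)))) = Add(-332, Mul(-1, Mul(Rational(1, 117), -467))) = Add(-332, Mul(-1, Rational(-467, 117))) = Add(-332, Rational(467, 117)) = Rational(-38377, 117)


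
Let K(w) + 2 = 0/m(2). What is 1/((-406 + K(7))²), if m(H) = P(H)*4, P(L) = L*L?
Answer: 1/166464 ≈ 6.0073e-6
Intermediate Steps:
P(L) = L²
m(H) = 4*H² (m(H) = H²*4 = 4*H²)
K(w) = -2 (K(w) = -2 + 0/((4*2²)) = -2 + 0/((4*4)) = -2 + 0/16 = -2 + 0*(1/16) = -2 + 0 = -2)
1/((-406 + K(7))²) = 1/((-406 - 2)²) = 1/((-408)²) = 1/166464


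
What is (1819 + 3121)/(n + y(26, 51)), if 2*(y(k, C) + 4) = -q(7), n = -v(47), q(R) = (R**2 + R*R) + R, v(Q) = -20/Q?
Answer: -464360/5271 ≈ -88.097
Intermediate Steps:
q(R) = R + 2*R**2 (q(R) = (R**2 + R**2) + R = 2*R**2 + R = R + 2*R**2)
n = 20/47 (n = -(-20)/47 = -1*(-20/47) = 20/47 ≈ 0.42553)
y(k, C) = -113/2 (y(k, C) = -4 + (-7*(1 + 2*7))/2 = -4 + (-7*(1 + 14))/2 = -4 + (-7*15)/2 = -4 + (-1*105)/2 = -4 + (1/2)*(-105) = -4 - 105/2 = -113/2)
(1819 + 3121)/(n + y(26, 51)) = (1819 + 3121)/(20/47 - 113/2) = 4940/(-5271/94) = 4940*(-94/5271) = -464360/5271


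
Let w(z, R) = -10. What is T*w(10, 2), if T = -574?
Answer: 5740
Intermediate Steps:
T*w(10, 2) = -574*(-10) = 5740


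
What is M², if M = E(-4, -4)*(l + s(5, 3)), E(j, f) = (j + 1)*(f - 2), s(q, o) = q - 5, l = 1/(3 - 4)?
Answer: 324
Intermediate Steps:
l = -1 (l = 1/(-1) = -1)
s(q, o) = -5 + q
E(j, f) = (1 + j)*(-2 + f)
M = -18 (M = (-2 - 4 - 2*(-4) - 4*(-4))*(-1 + (-5 + 5)) = (-2 - 4 + 8 + 16)*(-1 + 0) = 18*(-1) = -18)
M² = (-18)² = 324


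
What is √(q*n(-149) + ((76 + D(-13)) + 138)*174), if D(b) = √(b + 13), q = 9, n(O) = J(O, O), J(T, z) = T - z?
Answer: 2*√9309 ≈ 192.97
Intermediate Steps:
n(O) = 0 (n(O) = O - O = 0)
D(b) = √(13 + b)
√(q*n(-149) + ((76 + D(-13)) + 138)*174) = √(9*0 + ((76 + √(13 - 13)) + 138)*174) = √(0 + ((76 + √0) + 138)*174) = √(0 + ((76 + 0) + 138)*174) = √(0 + (76 + 138)*174) = √(0 + 214*174) = √(0 + 37236) = √37236 = 2*√9309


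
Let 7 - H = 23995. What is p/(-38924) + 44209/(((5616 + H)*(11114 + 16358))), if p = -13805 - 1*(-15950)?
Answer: -271083929699/4911387347904 ≈ -0.055195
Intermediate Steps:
H = -23988 (H = 7 - 1*23995 = 7 - 23995 = -23988)
p = 2145 (p = -13805 + 15950 = 2145)
p/(-38924) + 44209/(((5616 + H)*(11114 + 16358))) = 2145/(-38924) + 44209/(((5616 - 23988)*(11114 + 16358))) = 2145*(-1/38924) + 44209/((-18372*27472)) = -2145/38924 + 44209/(-504715584) = -2145/38924 + 44209*(-1/504715584) = -2145/38924 - 44209/504715584 = -271083929699/4911387347904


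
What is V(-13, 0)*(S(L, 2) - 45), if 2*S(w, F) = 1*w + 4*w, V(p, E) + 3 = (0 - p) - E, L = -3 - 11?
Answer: -800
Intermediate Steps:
L = -14
V(p, E) = -3 - E - p (V(p, E) = -3 + ((0 - p) - E) = -3 + (-p - E) = -3 + (-E - p) = -3 - E - p)
S(w, F) = 5*w/2 (S(w, F) = (1*w + 4*w)/2 = (w + 4*w)/2 = (5*w)/2 = 5*w/2)
V(-13, 0)*(S(L, 2) - 45) = (-3 - 1*0 - 1*(-13))*((5/2)*(-14) - 45) = (-3 + 0 + 13)*(-35 - 45) = 10*(-80) = -800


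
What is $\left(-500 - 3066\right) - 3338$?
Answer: $-6904$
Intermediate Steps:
$\left(-500 - 3066\right) - 3338 = -3566 - 3338 = -6904$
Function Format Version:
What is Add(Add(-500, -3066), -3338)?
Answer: -6904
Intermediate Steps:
Add(Add(-500, -3066), -3338) = Add(-3566, -3338) = -6904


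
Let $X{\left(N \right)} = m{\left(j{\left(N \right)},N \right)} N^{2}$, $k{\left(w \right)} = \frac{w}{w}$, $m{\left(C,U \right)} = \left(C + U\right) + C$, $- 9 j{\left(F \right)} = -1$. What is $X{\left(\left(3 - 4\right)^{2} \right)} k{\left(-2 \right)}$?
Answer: $\frac{11}{9} \approx 1.2222$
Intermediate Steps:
$j{\left(F \right)} = \frac{1}{9}$ ($j{\left(F \right)} = \left(- \frac{1}{9}\right) \left(-1\right) = \frac{1}{9}$)
$m{\left(C,U \right)} = U + 2 C$
$k{\left(w \right)} = 1$
$X{\left(N \right)} = N^{2} \left(\frac{2}{9} + N\right)$ ($X{\left(N \right)} = \left(N + 2 \cdot \frac{1}{9}\right) N^{2} = \left(N + \frac{2}{9}\right) N^{2} = \left(\frac{2}{9} + N\right) N^{2} = N^{2} \left(\frac{2}{9} + N\right)$)
$X{\left(\left(3 - 4\right)^{2} \right)} k{\left(-2 \right)} = \left(\left(3 - 4\right)^{2}\right)^{2} \left(\frac{2}{9} + \left(3 - 4\right)^{2}\right) 1 = \left(\left(-1\right)^{2}\right)^{2} \left(\frac{2}{9} + \left(-1\right)^{2}\right) 1 = 1^{2} \left(\frac{2}{9} + 1\right) 1 = 1 \cdot \frac{11}{9} \cdot 1 = \frac{11}{9} \cdot 1 = \frac{11}{9}$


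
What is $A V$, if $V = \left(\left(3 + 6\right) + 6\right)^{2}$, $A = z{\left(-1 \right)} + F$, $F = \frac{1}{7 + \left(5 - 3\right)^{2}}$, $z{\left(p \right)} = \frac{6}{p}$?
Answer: $- \frac{14625}{11} \approx -1329.5$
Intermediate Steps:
$F = \frac{1}{11}$ ($F = \frac{1}{7 + 2^{2}} = \frac{1}{7 + 4} = \frac{1}{11} \approx 0.090909$)
$A = - \frac{65}{11}$ ($A = \frac{6}{-1} + \frac{1}{11} = 6 \left(-1\right) + \frac{1}{11} = -6 + \frac{1}{11} = - \frac{65}{11} \approx -5.9091$)
$V = 225$ ($V = \left(9 + 6\right)^{2} = 15^{2} = 225$)
$A V = \left(- \frac{65}{11}\right) 225 = - \frac{14625}{11}$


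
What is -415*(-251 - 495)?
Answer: 309590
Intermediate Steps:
-415*(-251 - 495) = -415*(-746) = 309590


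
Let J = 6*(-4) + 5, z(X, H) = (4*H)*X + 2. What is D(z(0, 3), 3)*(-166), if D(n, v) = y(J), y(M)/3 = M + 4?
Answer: 7470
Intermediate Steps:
z(X, H) = 2 + 4*H*X (z(X, H) = 4*H*X + 2 = 2 + 4*H*X)
J = -19 (J = -24 + 5 = -19)
y(M) = 12 + 3*M (y(M) = 3*(M + 4) = 3*(4 + M) = 12 + 3*M)
D(n, v) = -45 (D(n, v) = 12 + 3*(-19) = 12 - 57 = -45)
D(z(0, 3), 3)*(-166) = -45*(-166) = 7470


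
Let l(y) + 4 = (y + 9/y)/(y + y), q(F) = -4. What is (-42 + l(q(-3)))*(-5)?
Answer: 7235/32 ≈ 226.09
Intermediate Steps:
l(y) = -4 + (y + 9/y)/(2*y) (l(y) = -4 + (y + 9/y)/(y + y) = -4 + (y + 9/y)/((2*y)) = -4 + (y + 9/y)*(1/(2*y)) = -4 + (y + 9/y)/(2*y))
(-42 + l(q(-3)))*(-5) = (-42 + (-7/2 + (9/2)/(-4)²))*(-5) = (-42 + (-7/2 + (9/2)*(1/16)))*(-5) = (-42 + (-7/2 + 9/32))*(-5) = (-42 - 103/32)*(-5) = -1447/32*(-5) = 7235/32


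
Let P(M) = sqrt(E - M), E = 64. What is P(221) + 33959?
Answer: 33959 + I*sqrt(157) ≈ 33959.0 + 12.53*I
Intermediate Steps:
P(M) = sqrt(64 - M)
P(221) + 33959 = sqrt(64 - 1*221) + 33959 = sqrt(64 - 221) + 33959 = sqrt(-157) + 33959 = I*sqrt(157) + 33959 = 33959 + I*sqrt(157)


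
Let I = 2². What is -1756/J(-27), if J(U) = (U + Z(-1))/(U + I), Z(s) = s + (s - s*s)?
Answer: -20194/15 ≈ -1346.3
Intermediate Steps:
Z(s) = -s² + 2*s (Z(s) = s + (s - s²) = -s² + 2*s)
I = 4
J(U) = (-3 + U)/(4 + U) (J(U) = (U - (2 - 1*(-1)))/(U + 4) = (U - (2 + 1))/(4 + U) = (U - 1*3)/(4 + U) = (U - 3)/(4 + U) = (-3 + U)/(4 + U))
-1756/J(-27) = -1756*(4 - 27)/(-3 - 27) = -1756/(-30/(-23)) = -1756/((-1/23*(-30))) = -1756/30/23 = -1756*23/30 = -20194/15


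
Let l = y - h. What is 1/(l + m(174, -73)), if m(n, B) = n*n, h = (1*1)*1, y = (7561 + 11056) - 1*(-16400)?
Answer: 1/65292 ≈ 1.5316e-5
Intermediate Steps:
y = 35017 (y = 18617 + 16400 = 35017)
h = 1 (h = 1*1 = 1)
m(n, B) = n**2
l = 35016 (l = 35017 - 1*1 = 35017 - 1 = 35016)
1/(l + m(174, -73)) = 1/(35016 + 174**2) = 1/(35016 + 30276) = 1/65292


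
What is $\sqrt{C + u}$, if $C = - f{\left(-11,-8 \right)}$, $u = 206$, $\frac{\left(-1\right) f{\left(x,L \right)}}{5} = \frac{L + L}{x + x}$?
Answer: $\frac{\sqrt{25366}}{11} \approx 14.479$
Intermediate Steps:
$f{\left(x,L \right)} = - \frac{5 L}{x}$ ($f{\left(x,L \right)} = - 5 \frac{L + L}{x + x} = - 5 \frac{2 L}{2 x} = - 5 \cdot 2 L \frac{1}{2 x} = - 5 \frac{L}{x} = - \frac{5 L}{x}$)
$C = \frac{40}{11}$ ($C = - \frac{\left(-5\right) \left(-8\right)}{-11} = - \frac{\left(-5\right) \left(-8\right) \left(-1\right)}{11} = \left(-1\right) \left(- \frac{40}{11}\right) = \frac{40}{11} \approx 3.6364$)
$\sqrt{C + u} = \sqrt{\frac{40}{11} + 206} = \sqrt{\frac{2306}{11}} = \frac{\sqrt{25366}}{11}$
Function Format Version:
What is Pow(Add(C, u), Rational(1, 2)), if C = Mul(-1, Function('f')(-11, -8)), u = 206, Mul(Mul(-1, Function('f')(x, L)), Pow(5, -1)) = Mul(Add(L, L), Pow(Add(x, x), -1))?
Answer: Mul(Rational(1, 11), Pow(25366, Rational(1, 2))) ≈ 14.479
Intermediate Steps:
Function('f')(x, L) = Mul(-5, L, Pow(x, -1)) (Function('f')(x, L) = Mul(-5, Mul(Add(L, L), Pow(Add(x, x), -1))) = Mul(-5, Mul(Mul(2, L), Pow(Mul(2, x), -1))) = Mul(-5, Mul(Mul(2, L), Mul(Rational(1, 2), Pow(x, -1)))) = Mul(-5, Mul(L, Pow(x, -1))) = Mul(-5, L, Pow(x, -1)))
C = Rational(40, 11) (C = Mul(-1, Mul(-5, -8, Pow(-11, -1))) = Mul(-1, Mul(-5, -8, Rational(-1, 11))) = Mul(-1, Rational(-40, 11)) = Rational(40, 11) ≈ 3.6364)
Pow(Add(C, u), Rational(1, 2)) = Pow(Add(Rational(40, 11), 206), Rational(1, 2)) = Pow(Rational(2306, 11), Rational(1, 2)) = Mul(Rational(1, 11), Pow(25366, Rational(1, 2)))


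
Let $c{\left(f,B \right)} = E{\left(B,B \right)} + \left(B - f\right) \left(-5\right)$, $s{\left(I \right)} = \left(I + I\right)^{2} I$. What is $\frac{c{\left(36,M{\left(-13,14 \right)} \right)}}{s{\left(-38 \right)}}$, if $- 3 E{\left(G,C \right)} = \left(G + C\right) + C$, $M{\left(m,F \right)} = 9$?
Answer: $- \frac{63}{109744} \approx -0.00057406$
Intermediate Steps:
$E{\left(G,C \right)} = - \frac{2 C}{3} - \frac{G}{3}$ ($E{\left(G,C \right)} = - \frac{\left(G + C\right) + C}{3} = - \frac{\left(C + G\right) + C}{3} = - \frac{G + 2 C}{3} = - \frac{2 C}{3} - \frac{G}{3}$)
$s{\left(I \right)} = 4 I^{3}$ ($s{\left(I \right)} = \left(2 I\right)^{2} I = 4 I^{2} I = 4 I^{3}$)
$c{\left(f,B \right)} = - 6 B + 5 f$ ($c{\left(f,B \right)} = \left(- \frac{2 B}{3} - \frac{B}{3}\right) + \left(B - f\right) \left(-5\right) = - B - \left(- 5 f + 5 B\right) = - 6 B + 5 f$)
$\frac{c{\left(36,M{\left(-13,14 \right)} \right)}}{s{\left(-38 \right)}} = \frac{\left(-6\right) 9 + 5 \cdot 36}{4 \left(-38\right)^{3}} = \frac{-54 + 180}{4 \left(-54872\right)} = \frac{126}{-219488} = 126 \left(- \frac{1}{219488}\right) = - \frac{63}{109744}$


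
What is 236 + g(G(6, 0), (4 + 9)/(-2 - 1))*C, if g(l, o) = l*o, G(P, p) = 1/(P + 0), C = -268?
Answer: 3866/9 ≈ 429.56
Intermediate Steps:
G(P, p) = 1/P
236 + g(G(6, 0), (4 + 9)/(-2 - 1))*C = 236 + (((4 + 9)/(-2 - 1))/6)*(-268) = 236 + ((13/(-3))/6)*(-268) = 236 + ((13*(-⅓))/6)*(-268) = 236 + ((⅙)*(-13/3))*(-268) = 236 - 13/18*(-268) = 236 + 1742/9 = 3866/9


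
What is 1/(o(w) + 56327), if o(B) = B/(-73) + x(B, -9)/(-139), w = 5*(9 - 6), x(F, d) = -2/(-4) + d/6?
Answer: 10147/571548057 ≈ 1.7754e-5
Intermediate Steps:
x(F, d) = 1/2 + d/6 (x(F, d) = -2*(-1/4) + d*(1/6) = 1/2 + d/6)
w = 15 (w = 5*3 = 15)
o(B) = 1/139 - B/73 (o(B) = B/(-73) + (1/2 + (1/6)*(-9))/(-139) = B*(-1/73) + (1/2 - 3/2)*(-1/139) = -B/73 - 1*(-1/139) = -B/73 + 1/139 = 1/139 - B/73)
1/(o(w) + 56327) = 1/((1/139 - 1/73*15) + 56327) = 1/((1/139 - 15/73) + 56327) = 1/(-2012/10147 + 56327) = 1/(571548057/10147) = 10147/571548057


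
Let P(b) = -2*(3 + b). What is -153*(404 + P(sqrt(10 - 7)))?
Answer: -60894 + 306*sqrt(3) ≈ -60364.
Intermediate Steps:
P(b) = -6 - 2*b
-153*(404 + P(sqrt(10 - 7))) = -153*(404 + (-6 - 2*sqrt(10 - 7))) = -153*(404 + (-6 - 2*sqrt(3))) = -153*(398 - 2*sqrt(3)) = -60894 + 306*sqrt(3)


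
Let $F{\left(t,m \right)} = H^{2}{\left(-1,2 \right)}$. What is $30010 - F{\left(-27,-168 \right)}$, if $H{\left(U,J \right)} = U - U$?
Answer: $30010$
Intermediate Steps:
$H{\left(U,J \right)} = 0$
$F{\left(t,m \right)} = 0$ ($F{\left(t,m \right)} = 0^{2} = 0$)
$30010 - F{\left(-27,-168 \right)} = 30010 - 0 = 30010 + 0 = 30010$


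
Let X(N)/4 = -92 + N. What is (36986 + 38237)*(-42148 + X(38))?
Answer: -3186747172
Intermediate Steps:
X(N) = -368 + 4*N (X(N) = 4*(-92 + N) = -368 + 4*N)
(36986 + 38237)*(-42148 + X(38)) = (36986 + 38237)*(-42148 + (-368 + 4*38)) = 75223*(-42148 + (-368 + 152)) = 75223*(-42148 - 216) = 75223*(-42364) = -3186747172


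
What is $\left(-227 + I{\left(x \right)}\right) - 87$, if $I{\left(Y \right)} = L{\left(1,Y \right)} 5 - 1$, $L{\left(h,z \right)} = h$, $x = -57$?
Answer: $-310$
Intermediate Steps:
$I{\left(Y \right)} = 4$ ($I{\left(Y \right)} = 1 \cdot 5 - 1 = 5 - 1 = 4$)
$\left(-227 + I{\left(x \right)}\right) - 87 = \left(-227 + 4\right) - 87 = -223 - 87 = -310$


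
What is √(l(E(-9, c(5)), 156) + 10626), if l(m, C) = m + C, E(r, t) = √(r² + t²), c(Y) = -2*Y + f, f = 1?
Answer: 3*√(1198 + √2) ≈ 103.90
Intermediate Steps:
c(Y) = 1 - 2*Y (c(Y) = -2*Y + 1 = 1 - 2*Y)
l(m, C) = C + m
√(l(E(-9, c(5)), 156) + 10626) = √((156 + √((-9)² + (1 - 2*5)²)) + 10626) = √((156 + √(81 + (1 - 10)²)) + 10626) = √((156 + √(81 + (-9)²)) + 10626) = √((156 + √(81 + 81)) + 10626) = √((156 + √162) + 10626) = √((156 + 9*√2) + 10626) = √(10782 + 9*√2)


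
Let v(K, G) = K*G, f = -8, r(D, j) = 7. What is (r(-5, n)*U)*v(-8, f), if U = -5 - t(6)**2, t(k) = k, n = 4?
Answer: -18368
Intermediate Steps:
v(K, G) = G*K
U = -41 (U = -5 - 1*6**2 = -5 - 1*36 = -5 - 36 = -41)
(r(-5, n)*U)*v(-8, f) = (7*(-41))*(-8*(-8)) = -287*64 = -18368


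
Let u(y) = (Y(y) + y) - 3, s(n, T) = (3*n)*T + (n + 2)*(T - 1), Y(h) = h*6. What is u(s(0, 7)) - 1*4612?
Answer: -4531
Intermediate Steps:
Y(h) = 6*h
s(n, T) = (-1 + T)*(2 + n) + 3*T*n (s(n, T) = 3*T*n + (2 + n)*(-1 + T) = 3*T*n + (-1 + T)*(2 + n) = (-1 + T)*(2 + n) + 3*T*n)
u(y) = -3 + 7*y (u(y) = (6*y + y) - 3 = 7*y - 3 = -3 + 7*y)
u(s(0, 7)) - 1*4612 = (-3 + 7*(-2 - 1*0 + 2*7 + 4*7*0)) - 1*4612 = (-3 + 7*(-2 + 0 + 14 + 0)) - 4612 = (-3 + 7*12) - 4612 = (-3 + 84) - 4612 = 81 - 4612 = -4531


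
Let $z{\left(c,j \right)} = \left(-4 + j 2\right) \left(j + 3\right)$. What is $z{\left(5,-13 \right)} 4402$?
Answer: $1320600$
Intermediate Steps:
$z{\left(c,j \right)} = \left(-4 + 2 j\right) \left(3 + j\right)$
$z{\left(5,-13 \right)} 4402 = \left(-12 + 2 \left(-13\right) + 2 \left(-13\right)^{2}\right) 4402 = \left(-12 - 26 + 2 \cdot 169\right) 4402 = \left(-12 - 26 + 338\right) 4402 = 300 \cdot 4402 = 1320600$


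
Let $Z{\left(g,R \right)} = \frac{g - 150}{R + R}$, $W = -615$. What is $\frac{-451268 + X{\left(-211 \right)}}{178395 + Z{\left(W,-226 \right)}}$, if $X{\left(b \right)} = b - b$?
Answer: $- \frac{203973136}{80635305} \approx -2.5296$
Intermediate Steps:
$X{\left(b \right)} = 0$
$Z{\left(g,R \right)} = \frac{-150 + g}{2 R}$
$\frac{-451268 + X{\left(-211 \right)}}{178395 + Z{\left(W,-226 \right)}} = \frac{-451268 + 0}{178395 + \frac{-150 - 615}{2 \left(-226\right)}} = - \frac{451268}{178395 + \frac{1}{2} \left(- \frac{1}{226}\right) \left(-765\right)} = - \frac{451268}{178395 + \frac{765}{452}} = - \frac{451268}{\frac{80635305}{452}} = \left(-451268\right) \frac{452}{80635305} = - \frac{203973136}{80635305}$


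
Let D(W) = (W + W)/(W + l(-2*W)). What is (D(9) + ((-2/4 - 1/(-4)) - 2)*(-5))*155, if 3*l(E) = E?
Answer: 10695/4 ≈ 2673.8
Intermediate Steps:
l(E) = E/3
D(W) = 6 (D(W) = (W + W)/(W + (-2*W)/3) = (2*W)/(W - 2*W/3) = (2*W)/((W/3)) = (2*W)*(3/W) = 6)
(D(9) + ((-2/4 - 1/(-4)) - 2)*(-5))*155 = (6 + ((-2/4 - 1/(-4)) - 2)*(-5))*155 = (6 + ((-2*1/4 - 1*(-1/4)) - 2)*(-5))*155 = (6 + ((-1/2 + 1/4) - 2)*(-5))*155 = (6 + (-1/4 - 2)*(-5))*155 = (6 - 9/4*(-5))*155 = (6 + 45/4)*155 = (69/4)*155 = 10695/4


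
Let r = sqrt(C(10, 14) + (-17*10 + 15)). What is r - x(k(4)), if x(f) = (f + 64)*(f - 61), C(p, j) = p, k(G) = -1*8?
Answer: 3864 + I*sqrt(145) ≈ 3864.0 + 12.042*I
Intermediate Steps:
k(G) = -8
r = I*sqrt(145) (r = sqrt(10 + (-17*10 + 15)) = sqrt(10 + (-170 + 15)) = sqrt(10 - 155) = sqrt(-145) = I*sqrt(145) ≈ 12.042*I)
x(f) = (-61 + f)*(64 + f) (x(f) = (64 + f)*(-61 + f) = (-61 + f)*(64 + f))
r - x(k(4)) = I*sqrt(145) - (-3904 + (-8)**2 + 3*(-8)) = I*sqrt(145) - (-3904 + 64 - 24) = I*sqrt(145) - 1*(-3864) = I*sqrt(145) + 3864 = 3864 + I*sqrt(145)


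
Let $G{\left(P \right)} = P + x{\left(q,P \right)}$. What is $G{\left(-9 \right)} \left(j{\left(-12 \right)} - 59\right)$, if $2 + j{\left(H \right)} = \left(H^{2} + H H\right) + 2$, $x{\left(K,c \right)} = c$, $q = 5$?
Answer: $-4122$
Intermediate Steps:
$j{\left(H \right)} = 2 H^{2}$ ($j{\left(H \right)} = -2 + \left(\left(H^{2} + H H\right) + 2\right) = -2 + \left(\left(H^{2} + H^{2}\right) + 2\right) = -2 + \left(2 H^{2} + 2\right) = -2 + \left(2 + 2 H^{2}\right) = 2 H^{2}$)
$G{\left(P \right)} = 2 P$ ($G{\left(P \right)} = P + P = 2 P$)
$G{\left(-9 \right)} \left(j{\left(-12 \right)} - 59\right) = 2 \left(-9\right) \left(2 \left(-12\right)^{2} - 59\right) = - 18 \left(2 \cdot 144 - 59\right) = - 18 \left(288 - 59\right) = \left(-18\right) 229 = -4122$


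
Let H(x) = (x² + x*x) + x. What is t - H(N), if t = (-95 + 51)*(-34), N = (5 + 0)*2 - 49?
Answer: -1507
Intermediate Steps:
N = -39 (N = 5*2 - 49 = 10 - 49 = -39)
t = 1496 (t = -44*(-34) = 1496)
H(x) = x + 2*x² (H(x) = (x² + x²) + x = 2*x² + x = x + 2*x²)
t - H(N) = 1496 - (-39)*(1 + 2*(-39)) = 1496 - (-39)*(1 - 78) = 1496 - (-39)*(-77) = 1496 - 1*3003 = 1496 - 3003 = -1507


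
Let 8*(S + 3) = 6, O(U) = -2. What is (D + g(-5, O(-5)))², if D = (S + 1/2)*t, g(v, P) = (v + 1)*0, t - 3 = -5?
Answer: 49/4 ≈ 12.250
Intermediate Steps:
t = -2 (t = 3 - 5 = -2)
S = -9/4 (S = -3 + (⅛)*6 = -3 + ¾ = -9/4 ≈ -2.2500)
g(v, P) = 0 (g(v, P) = (1 + v)*0 = 0)
D = 7/2 (D = (-9/4 + 1/2)*(-2) = (-9/4 + ½)*(-2) = -7/4*(-2) = 7/2 ≈ 3.5000)
(D + g(-5, O(-5)))² = (7/2 + 0)² = (7/2)² = 49/4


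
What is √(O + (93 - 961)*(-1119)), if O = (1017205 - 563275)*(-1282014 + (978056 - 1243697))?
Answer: I*√702526062858 ≈ 8.3817e+5*I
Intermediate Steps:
O = -702527034150 (O = 453930*(-1282014 - 265641) = 453930*(-1547655) = -702527034150)
√(O + (93 - 961)*(-1119)) = √(-702527034150 + (93 - 961)*(-1119)) = √(-702527034150 - 868*(-1119)) = √(-702527034150 + 971292) = √(-702526062858) = I*√702526062858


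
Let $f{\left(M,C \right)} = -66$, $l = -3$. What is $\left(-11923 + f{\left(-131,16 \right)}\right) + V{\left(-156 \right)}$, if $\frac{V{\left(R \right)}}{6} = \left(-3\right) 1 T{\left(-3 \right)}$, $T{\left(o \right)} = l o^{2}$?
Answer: $-11503$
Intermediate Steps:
$T{\left(o \right)} = - 3 o^{2}$
$V{\left(R \right)} = 486$ ($V{\left(R \right)} = 6 \left(-3\right) 1 \left(- 3 \left(-3\right)^{2}\right) = 6 \left(- 3 \left(\left(-3\right) 9\right)\right) = 6 \left(\left(-3\right) \left(-27\right)\right) = 6 \cdot 81 = 486$)
$\left(-11923 + f{\left(-131,16 \right)}\right) + V{\left(-156 \right)} = \left(-11923 - 66\right) + 486 = -11989 + 486 = -11503$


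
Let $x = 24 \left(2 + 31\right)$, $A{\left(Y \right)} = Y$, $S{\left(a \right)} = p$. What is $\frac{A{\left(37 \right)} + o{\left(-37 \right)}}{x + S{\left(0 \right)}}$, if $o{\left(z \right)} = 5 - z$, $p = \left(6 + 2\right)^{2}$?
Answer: $\frac{79}{856} \approx 0.09229$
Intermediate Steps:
$p = 64$ ($p = 8^{2} = 64$)
$S{\left(a \right)} = 64$
$x = 792$ ($x = 24 \cdot 33 = 792$)
$\frac{A{\left(37 \right)} + o{\left(-37 \right)}}{x + S{\left(0 \right)}} = \frac{37 + \left(5 - -37\right)}{792 + 64} = \frac{37 + \left(5 + 37\right)}{856} = \left(37 + 42\right) \frac{1}{856} = 79 \cdot \frac{1}{856} = \frac{79}{856}$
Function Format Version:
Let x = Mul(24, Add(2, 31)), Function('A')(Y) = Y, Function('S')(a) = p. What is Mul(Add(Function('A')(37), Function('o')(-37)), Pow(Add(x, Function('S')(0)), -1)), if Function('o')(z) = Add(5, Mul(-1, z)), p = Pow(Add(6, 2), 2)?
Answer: Rational(79, 856) ≈ 0.092290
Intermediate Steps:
p = 64 (p = Pow(8, 2) = 64)
Function('S')(a) = 64
x = 792 (x = Mul(24, 33) = 792)
Mul(Add(Function('A')(37), Function('o')(-37)), Pow(Add(x, Function('S')(0)), -1)) = Mul(Add(37, Add(5, Mul(-1, -37))), Pow(Add(792, 64), -1)) = Mul(Add(37, Add(5, 37)), Pow(856, -1)) = Mul(Add(37, 42), Rational(1, 856)) = Mul(79, Rational(1, 856)) = Rational(79, 856)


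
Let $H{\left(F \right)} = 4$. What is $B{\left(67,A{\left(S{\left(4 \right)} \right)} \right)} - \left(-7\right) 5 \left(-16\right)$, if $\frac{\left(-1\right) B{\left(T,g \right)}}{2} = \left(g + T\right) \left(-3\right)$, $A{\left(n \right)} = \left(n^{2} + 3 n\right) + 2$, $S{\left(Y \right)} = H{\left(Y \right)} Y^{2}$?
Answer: $25582$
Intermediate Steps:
$S{\left(Y \right)} = 4 Y^{2}$
$A{\left(n \right)} = 2 + n^{2} + 3 n$
$B{\left(T,g \right)} = 6 T + 6 g$ ($B{\left(T,g \right)} = - 2 \left(g + T\right) \left(-3\right) = - 2 \left(T + g\right) \left(-3\right) = - 2 \left(- 3 T - 3 g\right) = 6 T + 6 g$)
$B{\left(67,A{\left(S{\left(4 \right)} \right)} \right)} - \left(-7\right) 5 \left(-16\right) = \left(6 \cdot 67 + 6 \left(2 + \left(4 \cdot 4^{2}\right)^{2} + 3 \cdot 4 \cdot 4^{2}\right)\right) - \left(-7\right) 5 \left(-16\right) = \left(402 + 6 \left(2 + \left(4 \cdot 16\right)^{2} + 3 \cdot 4 \cdot 16\right)\right) - \left(-35\right) \left(-16\right) = \left(402 + 6 \left(2 + 64^{2} + 3 \cdot 64\right)\right) - 560 = \left(402 + 6 \left(2 + 4096 + 192\right)\right) - 560 = \left(402 + 6 \cdot 4290\right) - 560 = \left(402 + 25740\right) - 560 = 26142 - 560 = 25582$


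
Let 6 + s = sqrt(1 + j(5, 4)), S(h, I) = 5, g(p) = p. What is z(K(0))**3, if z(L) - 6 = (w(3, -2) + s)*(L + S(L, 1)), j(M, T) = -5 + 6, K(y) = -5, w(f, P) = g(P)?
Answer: 216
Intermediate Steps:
w(f, P) = P
j(M, T) = 1
s = -6 + sqrt(2) (s = -6 + sqrt(1 + 1) = -6 + sqrt(2) ≈ -4.5858)
z(L) = 6 + (-8 + sqrt(2))*(5 + L) (z(L) = 6 + (-2 + (-6 + sqrt(2)))*(L + 5) = 6 + (-8 + sqrt(2))*(5 + L))
z(K(0))**3 = (-34 - 8*(-5) + 5*sqrt(2) - 5*sqrt(2))**3 = (-34 + 40 + 5*sqrt(2) - 5*sqrt(2))**3 = 6**3 = 216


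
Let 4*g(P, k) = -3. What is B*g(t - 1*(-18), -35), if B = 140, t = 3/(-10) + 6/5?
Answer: -105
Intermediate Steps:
t = 9/10 (t = 3*(-⅒) + 6*(⅕) = -3/10 + 6/5 = 9/10 ≈ 0.90000)
g(P, k) = -¾ (g(P, k) = (¼)*(-3) = -¾)
B*g(t - 1*(-18), -35) = 140*(-¾) = -105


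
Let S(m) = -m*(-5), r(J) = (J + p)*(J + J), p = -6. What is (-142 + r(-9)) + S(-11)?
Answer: 73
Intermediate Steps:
r(J) = 2*J*(-6 + J) (r(J) = (J - 6)*(J + J) = (-6 + J)*(2*J) = 2*J*(-6 + J))
S(m) = 5*m
(-142 + r(-9)) + S(-11) = (-142 + 2*(-9)*(-6 - 9)) + 5*(-11) = (-142 + 2*(-9)*(-15)) - 55 = (-142 + 270) - 55 = 128 - 55 = 73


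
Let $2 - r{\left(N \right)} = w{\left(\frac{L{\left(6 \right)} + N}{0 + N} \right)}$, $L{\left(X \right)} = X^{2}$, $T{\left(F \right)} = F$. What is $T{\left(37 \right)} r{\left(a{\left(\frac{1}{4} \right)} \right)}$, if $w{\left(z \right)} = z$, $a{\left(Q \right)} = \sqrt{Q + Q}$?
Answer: $37 - 1332 \sqrt{2} \approx -1846.7$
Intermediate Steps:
$a{\left(Q \right)} = \sqrt{2} \sqrt{Q}$ ($a{\left(Q \right)} = \sqrt{2 Q} = \sqrt{2} \sqrt{Q}$)
$r{\left(N \right)} = 2 - \frac{36 + N}{N}$ ($r{\left(N \right)} = 2 - \frac{6^{2} + N}{0 + N} = 2 - \frac{36 + N}{N}$)
$T{\left(37 \right)} r{\left(a{\left(\frac{1}{4} \right)} \right)} = 37 \frac{-36 + \sqrt{2} \sqrt{\frac{1}{4}}}{\sqrt{2} \sqrt{\frac{1}{4}}} = 37 \frac{-36 + \frac{\sqrt{2}}{2}}{\sqrt{2} \sqrt{\frac{1}{4}}} = 37 \frac{-36 + \sqrt{2} \cdot \frac{1}{2}}{\sqrt{2} \cdot \frac{1}{2}} = 37 \frac{-36 + \frac{\sqrt{2}}{2}}{\frac{1}{2} \sqrt{2}} = 37 \sqrt{2} \left(-36 + \frac{\sqrt{2}}{2}\right)$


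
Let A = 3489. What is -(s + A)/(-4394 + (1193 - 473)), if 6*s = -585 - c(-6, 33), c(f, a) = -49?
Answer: 10199/11022 ≈ 0.92533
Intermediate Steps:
s = -268/3 (s = (-585 - 1*(-49))/6 = (-585 + 49)/6 = (1/6)*(-536) = -268/3 ≈ -89.333)
-(s + A)/(-4394 + (1193 - 473)) = -(-268/3 + 3489)/(-4394 + (1193 - 473)) = -10199/(3*(-4394 + 720)) = -10199/(3*(-3674)) = -10199*(-1)/(3*3674) = -1*(-10199/11022) = 10199/11022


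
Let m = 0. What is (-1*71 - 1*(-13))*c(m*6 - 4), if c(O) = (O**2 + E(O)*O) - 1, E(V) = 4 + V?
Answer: -870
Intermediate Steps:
c(O) = -1 + O**2 + O*(4 + O) (c(O) = (O**2 + (4 + O)*O) - 1 = (O**2 + O*(4 + O)) - 1 = -1 + O**2 + O*(4 + O))
(-1*71 - 1*(-13))*c(m*6 - 4) = (-1*71 - 1*(-13))*(-1 + (0*6 - 4)**2 + (0*6 - 4)*(4 + (0*6 - 4))) = (-71 + 13)*(-1 + (0 - 4)**2 + (0 - 4)*(4 + (0 - 4))) = -58*(-1 + (-4)**2 - 4*(4 - 4)) = -58*(-1 + 16 - 4*0) = -58*(-1 + 16 + 0) = -58*15 = -870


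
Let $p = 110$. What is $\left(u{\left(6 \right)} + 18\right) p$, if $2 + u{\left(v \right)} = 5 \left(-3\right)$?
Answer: $110$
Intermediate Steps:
$u{\left(v \right)} = -17$ ($u{\left(v \right)} = -2 + 5 \left(-3\right) = -2 - 15 = -17$)
$\left(u{\left(6 \right)} + 18\right) p = \left(-17 + 18\right) 110 = 1 \cdot 110 = 110$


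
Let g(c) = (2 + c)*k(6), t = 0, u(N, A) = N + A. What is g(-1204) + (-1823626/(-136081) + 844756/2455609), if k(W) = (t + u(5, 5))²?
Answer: -40161646677486330/334161728329 ≈ -1.2019e+5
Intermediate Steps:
u(N, A) = A + N
k(W) = 100 (k(W) = (0 + (5 + 5))² = (0 + 10)² = 10² = 100)
g(c) = 200 + 100*c (g(c) = (2 + c)*100 = 200 + 100*c)
g(-1204) + (-1823626/(-136081) + 844756/2455609) = (200 + 100*(-1204)) + (-1823626/(-136081) + 844756/2455609) = (200 - 120400) + (-1823626*(-1/136081) + 844756*(1/2455609)) = -120200 + (1823626/136081 + 844756/2455609) = -120200 + 4593067659470/334161728329 = -40161646677486330/334161728329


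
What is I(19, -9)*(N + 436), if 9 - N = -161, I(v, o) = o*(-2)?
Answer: 10908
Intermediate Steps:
I(v, o) = -2*o
N = 170 (N = 9 - 1*(-161) = 9 + 161 = 170)
I(19, -9)*(N + 436) = (-2*(-9))*(170 + 436) = 18*606 = 10908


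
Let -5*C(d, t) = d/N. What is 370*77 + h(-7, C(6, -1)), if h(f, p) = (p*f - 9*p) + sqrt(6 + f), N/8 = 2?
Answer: 142456/5 + I ≈ 28491.0 + 1.0*I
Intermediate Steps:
N = 16 (N = 8*2 = 16)
C(d, t) = -d/80 (C(d, t) = -d/(5*16) = -d/80)
h(f, p) = sqrt(6 + f) - 9*p + f*p (h(f, p) = (f*p - 9*p) + sqrt(6 + f) = (-9*p + f*p) + sqrt(6 + f) = sqrt(6 + f) - 9*p + f*p)
370*77 + h(-7, C(6, -1)) = 370*77 + (sqrt(6 - 7) - (-9)*6/80 - (-7)*6/80) = 28490 + (sqrt(-1) - 9*(-3/40) - 7*(-3/40)) = 28490 + (I + 27/40 + 21/40) = 28490 + (6/5 + I) = 142456/5 + I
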